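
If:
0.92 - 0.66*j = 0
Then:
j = 1.39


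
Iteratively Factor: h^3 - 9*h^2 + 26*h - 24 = (h - 4)*(h^2 - 5*h + 6) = (h - 4)*(h - 3)*(h - 2)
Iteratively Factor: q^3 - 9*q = (q + 3)*(q^2 - 3*q) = q*(q + 3)*(q - 3)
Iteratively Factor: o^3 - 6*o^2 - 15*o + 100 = (o + 4)*(o^2 - 10*o + 25) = (o - 5)*(o + 4)*(o - 5)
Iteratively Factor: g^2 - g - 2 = (g - 2)*(g + 1)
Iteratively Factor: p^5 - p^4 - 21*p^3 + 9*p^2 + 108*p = (p + 3)*(p^4 - 4*p^3 - 9*p^2 + 36*p) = (p + 3)^2*(p^3 - 7*p^2 + 12*p) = (p - 3)*(p + 3)^2*(p^2 - 4*p) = (p - 4)*(p - 3)*(p + 3)^2*(p)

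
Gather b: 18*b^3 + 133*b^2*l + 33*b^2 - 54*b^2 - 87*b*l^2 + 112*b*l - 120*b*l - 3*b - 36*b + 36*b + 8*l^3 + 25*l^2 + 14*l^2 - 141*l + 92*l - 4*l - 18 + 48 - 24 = 18*b^3 + b^2*(133*l - 21) + b*(-87*l^2 - 8*l - 3) + 8*l^3 + 39*l^2 - 53*l + 6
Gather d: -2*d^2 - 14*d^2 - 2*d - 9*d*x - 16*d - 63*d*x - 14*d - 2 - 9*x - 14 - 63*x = -16*d^2 + d*(-72*x - 32) - 72*x - 16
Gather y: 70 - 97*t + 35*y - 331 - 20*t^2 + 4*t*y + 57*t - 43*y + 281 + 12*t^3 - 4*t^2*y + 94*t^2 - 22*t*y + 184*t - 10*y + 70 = 12*t^3 + 74*t^2 + 144*t + y*(-4*t^2 - 18*t - 18) + 90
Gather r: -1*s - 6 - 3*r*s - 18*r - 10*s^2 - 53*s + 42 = r*(-3*s - 18) - 10*s^2 - 54*s + 36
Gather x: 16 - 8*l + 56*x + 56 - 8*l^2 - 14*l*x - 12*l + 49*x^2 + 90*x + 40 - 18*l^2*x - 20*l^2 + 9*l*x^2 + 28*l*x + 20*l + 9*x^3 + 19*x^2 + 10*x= -28*l^2 + 9*x^3 + x^2*(9*l + 68) + x*(-18*l^2 + 14*l + 156) + 112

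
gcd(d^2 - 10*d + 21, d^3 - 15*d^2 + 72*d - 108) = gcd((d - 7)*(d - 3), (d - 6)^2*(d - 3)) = d - 3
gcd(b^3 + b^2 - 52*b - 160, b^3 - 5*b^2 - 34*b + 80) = b^2 - 3*b - 40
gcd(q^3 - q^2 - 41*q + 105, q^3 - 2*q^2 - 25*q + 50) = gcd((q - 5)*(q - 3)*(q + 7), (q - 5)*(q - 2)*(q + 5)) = q - 5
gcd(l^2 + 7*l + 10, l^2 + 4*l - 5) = l + 5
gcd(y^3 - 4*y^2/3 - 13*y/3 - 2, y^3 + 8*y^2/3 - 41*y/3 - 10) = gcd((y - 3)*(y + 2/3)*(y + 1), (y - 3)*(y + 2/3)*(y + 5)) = y^2 - 7*y/3 - 2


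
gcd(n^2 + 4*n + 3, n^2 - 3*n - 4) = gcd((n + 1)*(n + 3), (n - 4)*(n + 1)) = n + 1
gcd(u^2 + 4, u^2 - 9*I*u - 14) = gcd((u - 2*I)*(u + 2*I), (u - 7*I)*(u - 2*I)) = u - 2*I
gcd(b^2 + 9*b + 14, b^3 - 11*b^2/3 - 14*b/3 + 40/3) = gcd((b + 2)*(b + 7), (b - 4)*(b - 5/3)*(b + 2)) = b + 2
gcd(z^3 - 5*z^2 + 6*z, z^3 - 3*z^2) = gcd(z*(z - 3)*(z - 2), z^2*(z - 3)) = z^2 - 3*z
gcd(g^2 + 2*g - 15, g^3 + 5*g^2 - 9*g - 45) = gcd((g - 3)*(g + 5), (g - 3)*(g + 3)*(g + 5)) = g^2 + 2*g - 15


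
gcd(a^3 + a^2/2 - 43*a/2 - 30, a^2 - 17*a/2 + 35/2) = a - 5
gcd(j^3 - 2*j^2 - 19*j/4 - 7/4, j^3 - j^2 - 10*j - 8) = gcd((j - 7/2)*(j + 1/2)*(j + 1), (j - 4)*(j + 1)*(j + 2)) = j + 1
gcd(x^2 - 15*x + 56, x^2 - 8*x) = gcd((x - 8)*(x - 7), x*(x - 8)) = x - 8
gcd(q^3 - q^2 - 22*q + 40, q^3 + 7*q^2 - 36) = q - 2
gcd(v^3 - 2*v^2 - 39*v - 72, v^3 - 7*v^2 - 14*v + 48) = v^2 - 5*v - 24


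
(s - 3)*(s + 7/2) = s^2 + s/2 - 21/2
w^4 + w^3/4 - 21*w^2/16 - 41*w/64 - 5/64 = (w - 5/4)*(w + 1/4)^2*(w + 1)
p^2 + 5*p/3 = p*(p + 5/3)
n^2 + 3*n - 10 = (n - 2)*(n + 5)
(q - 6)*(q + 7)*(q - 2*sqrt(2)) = q^3 - 2*sqrt(2)*q^2 + q^2 - 42*q - 2*sqrt(2)*q + 84*sqrt(2)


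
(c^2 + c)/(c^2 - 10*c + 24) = c*(c + 1)/(c^2 - 10*c + 24)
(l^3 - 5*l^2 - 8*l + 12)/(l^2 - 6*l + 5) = (l^2 - 4*l - 12)/(l - 5)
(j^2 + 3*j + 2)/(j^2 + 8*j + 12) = (j + 1)/(j + 6)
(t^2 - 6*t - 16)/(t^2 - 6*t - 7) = (-t^2 + 6*t + 16)/(-t^2 + 6*t + 7)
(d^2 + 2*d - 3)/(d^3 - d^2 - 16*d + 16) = (d + 3)/(d^2 - 16)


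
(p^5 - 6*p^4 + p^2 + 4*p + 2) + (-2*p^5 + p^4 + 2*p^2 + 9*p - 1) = -p^5 - 5*p^4 + 3*p^2 + 13*p + 1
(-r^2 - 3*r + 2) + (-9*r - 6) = -r^2 - 12*r - 4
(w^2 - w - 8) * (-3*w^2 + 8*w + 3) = -3*w^4 + 11*w^3 + 19*w^2 - 67*w - 24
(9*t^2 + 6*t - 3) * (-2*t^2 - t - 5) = -18*t^4 - 21*t^3 - 45*t^2 - 27*t + 15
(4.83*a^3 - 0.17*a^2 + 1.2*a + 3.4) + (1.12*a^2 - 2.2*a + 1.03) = 4.83*a^3 + 0.95*a^2 - 1.0*a + 4.43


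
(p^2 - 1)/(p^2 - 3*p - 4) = (p - 1)/(p - 4)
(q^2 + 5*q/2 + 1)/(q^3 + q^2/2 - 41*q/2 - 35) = (2*q + 1)/(2*q^2 - 3*q - 35)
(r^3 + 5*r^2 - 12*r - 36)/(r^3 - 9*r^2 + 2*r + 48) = (r + 6)/(r - 8)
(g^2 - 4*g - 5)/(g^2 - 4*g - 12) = (-g^2 + 4*g + 5)/(-g^2 + 4*g + 12)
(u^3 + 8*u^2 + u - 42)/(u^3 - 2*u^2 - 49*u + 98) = (u + 3)/(u - 7)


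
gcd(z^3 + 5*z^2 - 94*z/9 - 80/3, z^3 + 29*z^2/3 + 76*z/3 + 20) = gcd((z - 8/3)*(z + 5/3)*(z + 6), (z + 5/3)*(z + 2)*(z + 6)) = z^2 + 23*z/3 + 10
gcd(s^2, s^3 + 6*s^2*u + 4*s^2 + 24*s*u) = s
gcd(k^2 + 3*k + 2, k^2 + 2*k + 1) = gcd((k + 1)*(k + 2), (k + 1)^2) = k + 1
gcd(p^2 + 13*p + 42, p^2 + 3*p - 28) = p + 7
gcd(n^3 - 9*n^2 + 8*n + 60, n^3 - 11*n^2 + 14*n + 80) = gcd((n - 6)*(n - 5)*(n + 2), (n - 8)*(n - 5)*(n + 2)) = n^2 - 3*n - 10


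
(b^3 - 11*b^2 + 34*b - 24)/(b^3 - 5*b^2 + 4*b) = (b - 6)/b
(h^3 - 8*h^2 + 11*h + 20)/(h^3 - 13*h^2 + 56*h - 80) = (h + 1)/(h - 4)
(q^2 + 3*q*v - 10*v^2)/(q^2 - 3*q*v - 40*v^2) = (q - 2*v)/(q - 8*v)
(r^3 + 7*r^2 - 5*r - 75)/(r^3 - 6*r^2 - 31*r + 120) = (r + 5)/(r - 8)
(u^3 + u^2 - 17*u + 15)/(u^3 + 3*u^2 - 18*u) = (u^2 + 4*u - 5)/(u*(u + 6))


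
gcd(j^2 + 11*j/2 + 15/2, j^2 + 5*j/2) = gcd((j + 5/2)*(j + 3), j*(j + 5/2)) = j + 5/2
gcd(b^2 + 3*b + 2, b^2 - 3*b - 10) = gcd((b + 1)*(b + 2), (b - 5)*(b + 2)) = b + 2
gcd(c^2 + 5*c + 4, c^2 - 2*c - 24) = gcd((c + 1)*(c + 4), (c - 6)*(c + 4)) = c + 4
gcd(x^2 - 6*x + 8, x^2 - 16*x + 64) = 1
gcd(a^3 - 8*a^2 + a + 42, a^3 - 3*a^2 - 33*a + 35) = a - 7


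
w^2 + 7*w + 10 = (w + 2)*(w + 5)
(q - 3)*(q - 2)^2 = q^3 - 7*q^2 + 16*q - 12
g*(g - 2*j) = g^2 - 2*g*j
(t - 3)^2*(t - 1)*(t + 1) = t^4 - 6*t^3 + 8*t^2 + 6*t - 9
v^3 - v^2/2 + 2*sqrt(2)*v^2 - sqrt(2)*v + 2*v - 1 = (v - 1/2)*(v + sqrt(2))^2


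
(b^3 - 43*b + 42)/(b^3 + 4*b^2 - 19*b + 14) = (b - 6)/(b - 2)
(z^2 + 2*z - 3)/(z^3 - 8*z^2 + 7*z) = (z + 3)/(z*(z - 7))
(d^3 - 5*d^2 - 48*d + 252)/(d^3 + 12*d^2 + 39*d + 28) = (d^2 - 12*d + 36)/(d^2 + 5*d + 4)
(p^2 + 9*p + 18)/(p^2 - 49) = (p^2 + 9*p + 18)/(p^2 - 49)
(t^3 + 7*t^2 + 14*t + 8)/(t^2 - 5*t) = (t^3 + 7*t^2 + 14*t + 8)/(t*(t - 5))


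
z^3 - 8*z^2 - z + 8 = (z - 8)*(z - 1)*(z + 1)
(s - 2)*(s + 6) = s^2 + 4*s - 12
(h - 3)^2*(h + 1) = h^3 - 5*h^2 + 3*h + 9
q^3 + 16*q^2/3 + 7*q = q*(q + 7/3)*(q + 3)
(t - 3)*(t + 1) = t^2 - 2*t - 3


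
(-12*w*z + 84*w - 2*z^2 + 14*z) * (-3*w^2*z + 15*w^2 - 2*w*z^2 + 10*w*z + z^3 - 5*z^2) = 36*w^3*z^2 - 432*w^3*z + 1260*w^3 + 30*w^2*z^3 - 360*w^2*z^2 + 1050*w^2*z - 8*w*z^4 + 96*w*z^3 - 280*w*z^2 - 2*z^5 + 24*z^4 - 70*z^3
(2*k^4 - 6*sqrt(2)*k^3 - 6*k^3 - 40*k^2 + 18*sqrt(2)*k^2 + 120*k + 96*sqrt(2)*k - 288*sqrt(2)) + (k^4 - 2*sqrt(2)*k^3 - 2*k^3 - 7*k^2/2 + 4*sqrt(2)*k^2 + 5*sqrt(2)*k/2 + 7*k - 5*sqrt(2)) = 3*k^4 - 8*sqrt(2)*k^3 - 8*k^3 - 87*k^2/2 + 22*sqrt(2)*k^2 + 127*k + 197*sqrt(2)*k/2 - 293*sqrt(2)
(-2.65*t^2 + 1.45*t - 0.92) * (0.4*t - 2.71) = -1.06*t^3 + 7.7615*t^2 - 4.2975*t + 2.4932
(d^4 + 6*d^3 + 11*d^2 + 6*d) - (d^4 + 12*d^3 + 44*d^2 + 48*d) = -6*d^3 - 33*d^2 - 42*d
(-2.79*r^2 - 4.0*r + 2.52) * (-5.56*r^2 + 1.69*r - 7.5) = 15.5124*r^4 + 17.5249*r^3 + 0.1538*r^2 + 34.2588*r - 18.9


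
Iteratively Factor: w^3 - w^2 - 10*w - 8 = (w + 2)*(w^2 - 3*w - 4) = (w + 1)*(w + 2)*(w - 4)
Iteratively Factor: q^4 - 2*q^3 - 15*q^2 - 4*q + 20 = (q - 1)*(q^3 - q^2 - 16*q - 20) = (q - 1)*(q + 2)*(q^2 - 3*q - 10) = (q - 5)*(q - 1)*(q + 2)*(q + 2)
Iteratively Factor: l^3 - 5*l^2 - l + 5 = (l + 1)*(l^2 - 6*l + 5) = (l - 5)*(l + 1)*(l - 1)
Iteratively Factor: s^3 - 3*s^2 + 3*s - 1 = (s - 1)*(s^2 - 2*s + 1) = (s - 1)^2*(s - 1)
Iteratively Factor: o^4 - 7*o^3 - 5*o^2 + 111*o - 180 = (o - 3)*(o^3 - 4*o^2 - 17*o + 60) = (o - 3)^2*(o^2 - o - 20) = (o - 5)*(o - 3)^2*(o + 4)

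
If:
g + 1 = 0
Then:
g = -1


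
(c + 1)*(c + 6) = c^2 + 7*c + 6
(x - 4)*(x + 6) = x^2 + 2*x - 24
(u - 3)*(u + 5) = u^2 + 2*u - 15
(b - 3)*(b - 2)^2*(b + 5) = b^4 - 2*b^3 - 19*b^2 + 68*b - 60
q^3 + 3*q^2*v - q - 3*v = (q - 1)*(q + 1)*(q + 3*v)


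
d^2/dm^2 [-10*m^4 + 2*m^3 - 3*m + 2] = 12*m*(1 - 10*m)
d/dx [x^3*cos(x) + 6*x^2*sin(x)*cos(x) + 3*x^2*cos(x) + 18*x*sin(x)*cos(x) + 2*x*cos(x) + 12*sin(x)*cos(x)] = -x^3*sin(x) + 6*x^2*cos(2*x) + 3*sqrt(2)*x^2*cos(x + pi/4) - 2*x*sin(x) + 6*x*sin(2*x) + 6*x*cos(x) + 18*x*cos(2*x) + 9*sin(2*x) + 2*cos(x) + 12*cos(2*x)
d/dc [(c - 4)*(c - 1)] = 2*c - 5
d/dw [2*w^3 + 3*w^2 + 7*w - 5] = 6*w^2 + 6*w + 7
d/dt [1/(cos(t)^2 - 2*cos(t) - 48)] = 2*(cos(t) - 1)*sin(t)/(sin(t)^2 + 2*cos(t) + 47)^2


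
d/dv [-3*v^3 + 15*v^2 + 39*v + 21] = -9*v^2 + 30*v + 39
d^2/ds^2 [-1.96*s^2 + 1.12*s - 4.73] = -3.92000000000000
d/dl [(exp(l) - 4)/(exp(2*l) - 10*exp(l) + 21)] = (-2*(exp(l) - 5)*(exp(l) - 4) + exp(2*l) - 10*exp(l) + 21)*exp(l)/(exp(2*l) - 10*exp(l) + 21)^2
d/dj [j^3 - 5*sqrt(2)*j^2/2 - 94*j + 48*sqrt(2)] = 3*j^2 - 5*sqrt(2)*j - 94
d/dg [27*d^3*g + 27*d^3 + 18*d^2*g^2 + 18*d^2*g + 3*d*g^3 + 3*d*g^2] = 3*d*(9*d^2 + 12*d*g + 6*d + 3*g^2 + 2*g)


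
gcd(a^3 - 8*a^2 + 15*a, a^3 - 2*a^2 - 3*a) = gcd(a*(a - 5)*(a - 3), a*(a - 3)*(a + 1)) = a^2 - 3*a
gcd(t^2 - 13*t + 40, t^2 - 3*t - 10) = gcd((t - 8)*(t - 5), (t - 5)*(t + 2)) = t - 5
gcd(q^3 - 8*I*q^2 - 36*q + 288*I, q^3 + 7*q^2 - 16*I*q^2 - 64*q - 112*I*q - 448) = q - 8*I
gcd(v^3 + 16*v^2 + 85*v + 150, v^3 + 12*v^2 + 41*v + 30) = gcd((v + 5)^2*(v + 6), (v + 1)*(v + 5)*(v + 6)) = v^2 + 11*v + 30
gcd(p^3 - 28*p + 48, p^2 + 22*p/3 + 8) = p + 6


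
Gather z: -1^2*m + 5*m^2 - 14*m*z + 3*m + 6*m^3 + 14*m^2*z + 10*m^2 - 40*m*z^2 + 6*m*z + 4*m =6*m^3 + 15*m^2 - 40*m*z^2 + 6*m + z*(14*m^2 - 8*m)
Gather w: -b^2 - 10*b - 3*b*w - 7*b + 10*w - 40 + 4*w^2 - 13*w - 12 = -b^2 - 17*b + 4*w^2 + w*(-3*b - 3) - 52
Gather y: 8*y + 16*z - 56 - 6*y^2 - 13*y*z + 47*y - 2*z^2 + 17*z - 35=-6*y^2 + y*(55 - 13*z) - 2*z^2 + 33*z - 91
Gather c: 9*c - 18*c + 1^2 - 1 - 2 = -9*c - 2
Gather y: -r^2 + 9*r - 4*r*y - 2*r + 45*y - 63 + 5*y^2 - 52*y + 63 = -r^2 + 7*r + 5*y^2 + y*(-4*r - 7)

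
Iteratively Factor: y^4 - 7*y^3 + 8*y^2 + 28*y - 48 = (y - 3)*(y^3 - 4*y^2 - 4*y + 16) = (y - 3)*(y + 2)*(y^2 - 6*y + 8) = (y - 3)*(y - 2)*(y + 2)*(y - 4)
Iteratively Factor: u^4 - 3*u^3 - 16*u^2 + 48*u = (u + 4)*(u^3 - 7*u^2 + 12*u) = (u - 4)*(u + 4)*(u^2 - 3*u) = (u - 4)*(u - 3)*(u + 4)*(u)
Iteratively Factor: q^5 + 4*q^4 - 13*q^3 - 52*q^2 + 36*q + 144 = (q - 3)*(q^4 + 7*q^3 + 8*q^2 - 28*q - 48) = (q - 3)*(q + 4)*(q^3 + 3*q^2 - 4*q - 12) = (q - 3)*(q + 3)*(q + 4)*(q^2 - 4) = (q - 3)*(q - 2)*(q + 3)*(q + 4)*(q + 2)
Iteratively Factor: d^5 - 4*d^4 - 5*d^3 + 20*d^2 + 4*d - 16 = (d - 1)*(d^4 - 3*d^3 - 8*d^2 + 12*d + 16) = (d - 1)*(d + 1)*(d^3 - 4*d^2 - 4*d + 16) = (d - 1)*(d + 1)*(d + 2)*(d^2 - 6*d + 8) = (d - 4)*(d - 1)*(d + 1)*(d + 2)*(d - 2)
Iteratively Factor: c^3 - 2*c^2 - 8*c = (c + 2)*(c^2 - 4*c) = (c - 4)*(c + 2)*(c)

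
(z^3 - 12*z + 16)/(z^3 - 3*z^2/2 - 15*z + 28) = 2*(z - 2)/(2*z - 7)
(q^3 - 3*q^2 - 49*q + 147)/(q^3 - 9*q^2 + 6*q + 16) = (q^3 - 3*q^2 - 49*q + 147)/(q^3 - 9*q^2 + 6*q + 16)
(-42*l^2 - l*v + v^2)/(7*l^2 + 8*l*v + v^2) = (-42*l^2 - l*v + v^2)/(7*l^2 + 8*l*v + v^2)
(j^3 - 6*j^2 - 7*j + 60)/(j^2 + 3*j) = j - 9 + 20/j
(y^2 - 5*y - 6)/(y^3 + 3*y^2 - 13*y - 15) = (y - 6)/(y^2 + 2*y - 15)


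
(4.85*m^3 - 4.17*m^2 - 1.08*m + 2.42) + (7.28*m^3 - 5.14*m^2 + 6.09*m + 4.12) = 12.13*m^3 - 9.31*m^2 + 5.01*m + 6.54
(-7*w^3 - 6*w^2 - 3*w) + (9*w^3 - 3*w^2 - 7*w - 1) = 2*w^3 - 9*w^2 - 10*w - 1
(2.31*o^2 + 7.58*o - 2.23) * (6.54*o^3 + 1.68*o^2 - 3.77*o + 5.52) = 15.1074*o^5 + 53.454*o^4 - 10.5585*o^3 - 19.5718*o^2 + 50.2487*o - 12.3096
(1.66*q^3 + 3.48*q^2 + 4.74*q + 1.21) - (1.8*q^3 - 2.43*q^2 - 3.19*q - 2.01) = -0.14*q^3 + 5.91*q^2 + 7.93*q + 3.22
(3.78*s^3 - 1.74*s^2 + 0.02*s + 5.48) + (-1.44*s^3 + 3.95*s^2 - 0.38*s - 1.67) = 2.34*s^3 + 2.21*s^2 - 0.36*s + 3.81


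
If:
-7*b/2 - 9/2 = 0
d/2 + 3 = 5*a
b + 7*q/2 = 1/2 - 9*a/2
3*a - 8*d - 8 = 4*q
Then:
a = 1860/3521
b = -9/7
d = -2526/3521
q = -85/503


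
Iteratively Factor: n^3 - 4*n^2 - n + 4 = (n - 4)*(n^2 - 1) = (n - 4)*(n - 1)*(n + 1)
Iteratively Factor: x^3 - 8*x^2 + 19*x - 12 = (x - 1)*(x^2 - 7*x + 12) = (x - 3)*(x - 1)*(x - 4)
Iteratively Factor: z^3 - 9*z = (z)*(z^2 - 9) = z*(z + 3)*(z - 3)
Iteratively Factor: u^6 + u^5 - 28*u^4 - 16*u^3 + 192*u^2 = (u + 4)*(u^5 - 3*u^4 - 16*u^3 + 48*u^2) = u*(u + 4)*(u^4 - 3*u^3 - 16*u^2 + 48*u) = u*(u + 4)^2*(u^3 - 7*u^2 + 12*u) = u*(u - 4)*(u + 4)^2*(u^2 - 3*u) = u*(u - 4)*(u - 3)*(u + 4)^2*(u)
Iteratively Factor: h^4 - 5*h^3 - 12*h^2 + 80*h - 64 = (h - 1)*(h^3 - 4*h^2 - 16*h + 64) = (h - 4)*(h - 1)*(h^2 - 16) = (h - 4)*(h - 1)*(h + 4)*(h - 4)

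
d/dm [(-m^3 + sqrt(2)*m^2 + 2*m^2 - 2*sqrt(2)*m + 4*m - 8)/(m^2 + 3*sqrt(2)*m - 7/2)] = 2*(-2*m^4 - 12*sqrt(2)*m^3 + 16*sqrt(2)*m^2 + 25*m^2 - 14*sqrt(2)*m + 4*m - 28 + 62*sqrt(2))/(4*m^4 + 24*sqrt(2)*m^3 + 44*m^2 - 84*sqrt(2)*m + 49)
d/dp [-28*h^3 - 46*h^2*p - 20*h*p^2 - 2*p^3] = -46*h^2 - 40*h*p - 6*p^2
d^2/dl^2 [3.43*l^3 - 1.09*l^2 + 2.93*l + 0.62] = 20.58*l - 2.18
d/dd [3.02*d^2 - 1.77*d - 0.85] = 6.04*d - 1.77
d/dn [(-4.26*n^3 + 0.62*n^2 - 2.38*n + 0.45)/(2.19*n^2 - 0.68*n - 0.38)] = (-9.3294*n^4 + 5.7936*n^3 + 9.647*n^2 - 2.4422*n + 1.2104)/(4.7961*n^4 - 2.9784*n^3 - 1.202*n^2 + 0.5168*n + 0.1444)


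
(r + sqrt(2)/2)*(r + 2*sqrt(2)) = r^2 + 5*sqrt(2)*r/2 + 2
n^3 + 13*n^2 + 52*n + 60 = (n + 2)*(n + 5)*(n + 6)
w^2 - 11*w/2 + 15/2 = (w - 3)*(w - 5/2)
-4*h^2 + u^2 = (-2*h + u)*(2*h + u)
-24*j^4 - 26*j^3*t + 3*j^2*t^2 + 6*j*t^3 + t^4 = (-2*j + t)*(j + t)*(3*j + t)*(4*j + t)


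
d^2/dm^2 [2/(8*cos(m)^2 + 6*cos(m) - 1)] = 4*(-128*sin(m)^4 + 98*sin(m)^2 + 87*cos(m) - 18*cos(3*m) + 74)/(-8*sin(m)^2 + 6*cos(m) + 7)^3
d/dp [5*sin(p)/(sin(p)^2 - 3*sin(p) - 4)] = 5*(cos(p)^2 - 5)*cos(p)/((sin(p) - 4)^2*(sin(p) + 1)^2)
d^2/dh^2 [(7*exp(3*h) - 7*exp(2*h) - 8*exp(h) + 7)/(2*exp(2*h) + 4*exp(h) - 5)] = (28*exp(6*h) + 168*exp(5*h) + 332*exp(4*h) - 1756*exp(3*h) + 1683*exp(2*h) - 468*exp(h) - 60)*exp(h)/(8*exp(6*h) + 48*exp(5*h) + 36*exp(4*h) - 176*exp(3*h) - 90*exp(2*h) + 300*exp(h) - 125)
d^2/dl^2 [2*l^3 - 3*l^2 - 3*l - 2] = 12*l - 6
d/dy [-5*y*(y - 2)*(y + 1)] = -15*y^2 + 10*y + 10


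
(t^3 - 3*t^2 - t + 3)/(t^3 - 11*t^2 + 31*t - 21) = (t + 1)/(t - 7)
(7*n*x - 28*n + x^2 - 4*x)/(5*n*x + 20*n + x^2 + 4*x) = (7*n*x - 28*n + x^2 - 4*x)/(5*n*x + 20*n + x^2 + 4*x)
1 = 1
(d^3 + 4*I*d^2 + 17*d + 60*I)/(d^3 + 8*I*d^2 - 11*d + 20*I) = (d^2 - I*d + 12)/(d^2 + 3*I*d + 4)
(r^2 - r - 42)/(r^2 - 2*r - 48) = (r - 7)/(r - 8)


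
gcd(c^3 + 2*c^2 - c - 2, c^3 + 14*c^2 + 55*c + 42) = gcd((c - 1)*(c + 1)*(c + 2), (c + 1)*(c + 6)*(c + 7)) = c + 1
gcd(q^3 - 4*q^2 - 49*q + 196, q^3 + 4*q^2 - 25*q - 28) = q^2 + 3*q - 28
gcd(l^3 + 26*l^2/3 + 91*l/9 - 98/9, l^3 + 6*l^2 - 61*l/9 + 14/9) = l^2 + 19*l/3 - 14/3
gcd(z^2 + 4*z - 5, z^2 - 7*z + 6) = z - 1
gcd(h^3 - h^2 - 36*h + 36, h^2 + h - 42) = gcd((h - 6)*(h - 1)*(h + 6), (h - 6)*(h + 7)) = h - 6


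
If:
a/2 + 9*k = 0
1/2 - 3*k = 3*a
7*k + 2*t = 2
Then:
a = 3/17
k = -1/102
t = 211/204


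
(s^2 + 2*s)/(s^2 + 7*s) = (s + 2)/(s + 7)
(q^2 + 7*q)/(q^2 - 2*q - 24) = q*(q + 7)/(q^2 - 2*q - 24)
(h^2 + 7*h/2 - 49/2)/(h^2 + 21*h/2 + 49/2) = (2*h - 7)/(2*h + 7)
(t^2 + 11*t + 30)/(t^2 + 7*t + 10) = (t + 6)/(t + 2)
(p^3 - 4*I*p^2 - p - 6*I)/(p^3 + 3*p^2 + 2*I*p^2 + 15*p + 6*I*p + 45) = (p^2 - I*p + 2)/(p^2 + p*(3 + 5*I) + 15*I)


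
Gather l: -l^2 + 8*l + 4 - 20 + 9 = -l^2 + 8*l - 7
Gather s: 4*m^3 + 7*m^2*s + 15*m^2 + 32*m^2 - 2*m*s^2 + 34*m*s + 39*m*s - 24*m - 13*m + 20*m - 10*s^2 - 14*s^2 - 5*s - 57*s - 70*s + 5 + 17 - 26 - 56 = 4*m^3 + 47*m^2 - 17*m + s^2*(-2*m - 24) + s*(7*m^2 + 73*m - 132) - 60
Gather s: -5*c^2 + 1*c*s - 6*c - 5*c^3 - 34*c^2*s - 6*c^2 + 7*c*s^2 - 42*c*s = -5*c^3 - 11*c^2 + 7*c*s^2 - 6*c + s*(-34*c^2 - 41*c)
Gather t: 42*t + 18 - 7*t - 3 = 35*t + 15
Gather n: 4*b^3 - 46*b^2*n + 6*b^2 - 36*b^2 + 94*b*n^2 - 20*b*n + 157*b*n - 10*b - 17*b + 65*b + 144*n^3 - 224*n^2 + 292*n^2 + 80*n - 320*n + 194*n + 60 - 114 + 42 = 4*b^3 - 30*b^2 + 38*b + 144*n^3 + n^2*(94*b + 68) + n*(-46*b^2 + 137*b - 46) - 12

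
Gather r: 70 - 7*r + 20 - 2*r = 90 - 9*r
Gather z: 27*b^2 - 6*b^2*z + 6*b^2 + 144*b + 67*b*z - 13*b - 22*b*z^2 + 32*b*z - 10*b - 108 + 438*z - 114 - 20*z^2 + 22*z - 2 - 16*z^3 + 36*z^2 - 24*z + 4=33*b^2 + 121*b - 16*z^3 + z^2*(16 - 22*b) + z*(-6*b^2 + 99*b + 436) - 220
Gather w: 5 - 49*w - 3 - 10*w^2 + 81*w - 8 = -10*w^2 + 32*w - 6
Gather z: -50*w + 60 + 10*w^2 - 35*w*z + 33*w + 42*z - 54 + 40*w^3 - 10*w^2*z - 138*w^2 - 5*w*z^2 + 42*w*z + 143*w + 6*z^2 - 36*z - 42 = 40*w^3 - 128*w^2 + 126*w + z^2*(6 - 5*w) + z*(-10*w^2 + 7*w + 6) - 36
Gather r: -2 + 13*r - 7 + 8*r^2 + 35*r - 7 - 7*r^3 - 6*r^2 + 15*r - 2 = -7*r^3 + 2*r^2 + 63*r - 18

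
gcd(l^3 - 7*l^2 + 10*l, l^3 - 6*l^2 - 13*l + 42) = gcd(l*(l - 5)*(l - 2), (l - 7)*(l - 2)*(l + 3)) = l - 2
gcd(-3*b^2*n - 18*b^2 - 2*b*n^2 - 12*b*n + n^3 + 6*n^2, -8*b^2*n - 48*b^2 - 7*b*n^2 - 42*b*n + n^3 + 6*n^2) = b*n + 6*b + n^2 + 6*n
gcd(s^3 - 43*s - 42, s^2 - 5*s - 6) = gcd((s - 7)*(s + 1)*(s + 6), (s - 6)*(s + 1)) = s + 1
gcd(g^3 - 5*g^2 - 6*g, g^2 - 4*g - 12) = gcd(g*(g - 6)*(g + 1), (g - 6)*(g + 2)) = g - 6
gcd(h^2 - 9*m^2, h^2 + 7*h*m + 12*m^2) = h + 3*m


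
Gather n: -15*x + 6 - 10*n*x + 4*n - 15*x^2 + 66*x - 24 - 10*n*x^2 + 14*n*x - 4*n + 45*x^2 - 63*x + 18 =n*(-10*x^2 + 4*x) + 30*x^2 - 12*x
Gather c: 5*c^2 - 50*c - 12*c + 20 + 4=5*c^2 - 62*c + 24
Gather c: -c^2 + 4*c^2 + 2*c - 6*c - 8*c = 3*c^2 - 12*c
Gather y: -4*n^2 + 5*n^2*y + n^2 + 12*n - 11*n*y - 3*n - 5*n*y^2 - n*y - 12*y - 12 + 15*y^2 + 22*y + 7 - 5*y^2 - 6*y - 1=-3*n^2 + 9*n + y^2*(10 - 5*n) + y*(5*n^2 - 12*n + 4) - 6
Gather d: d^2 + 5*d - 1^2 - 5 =d^2 + 5*d - 6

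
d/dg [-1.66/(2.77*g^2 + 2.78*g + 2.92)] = (9.1964*g + 4.6148)/(2.77*g^2 + 2.78*g + 2.92)^2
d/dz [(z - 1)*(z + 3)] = 2*z + 2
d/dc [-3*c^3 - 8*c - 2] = -9*c^2 - 8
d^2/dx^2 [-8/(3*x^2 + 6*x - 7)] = 48*(3*x^2 + 6*x - 12*(x + 1)^2 - 7)/(3*x^2 + 6*x - 7)^3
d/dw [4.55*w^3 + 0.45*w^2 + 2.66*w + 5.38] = 13.65*w^2 + 0.9*w + 2.66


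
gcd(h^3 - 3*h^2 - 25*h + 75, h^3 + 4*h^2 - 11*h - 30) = h^2 + 2*h - 15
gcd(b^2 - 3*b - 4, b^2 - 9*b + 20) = b - 4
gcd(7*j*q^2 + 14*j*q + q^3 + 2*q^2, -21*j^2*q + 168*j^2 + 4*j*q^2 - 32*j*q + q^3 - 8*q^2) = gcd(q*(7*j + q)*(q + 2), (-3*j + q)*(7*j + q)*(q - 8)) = 7*j + q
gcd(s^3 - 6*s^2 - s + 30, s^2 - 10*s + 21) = s - 3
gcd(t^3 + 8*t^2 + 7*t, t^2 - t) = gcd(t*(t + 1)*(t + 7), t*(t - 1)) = t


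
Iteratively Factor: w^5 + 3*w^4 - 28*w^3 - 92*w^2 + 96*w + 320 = (w + 4)*(w^4 - w^3 - 24*w^2 + 4*w + 80) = (w - 2)*(w + 4)*(w^3 + w^2 - 22*w - 40) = (w - 2)*(w + 4)^2*(w^2 - 3*w - 10) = (w - 5)*(w - 2)*(w + 4)^2*(w + 2)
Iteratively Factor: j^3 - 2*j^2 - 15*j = (j - 5)*(j^2 + 3*j) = j*(j - 5)*(j + 3)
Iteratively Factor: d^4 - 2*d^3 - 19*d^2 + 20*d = (d)*(d^3 - 2*d^2 - 19*d + 20) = d*(d - 1)*(d^2 - d - 20) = d*(d - 5)*(d - 1)*(d + 4)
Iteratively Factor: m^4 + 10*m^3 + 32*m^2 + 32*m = (m + 4)*(m^3 + 6*m^2 + 8*m) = (m + 2)*(m + 4)*(m^2 + 4*m) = (m + 2)*(m + 4)^2*(m)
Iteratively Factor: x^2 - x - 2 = (x + 1)*(x - 2)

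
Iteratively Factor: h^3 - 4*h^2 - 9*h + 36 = (h - 3)*(h^2 - h - 12) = (h - 4)*(h - 3)*(h + 3)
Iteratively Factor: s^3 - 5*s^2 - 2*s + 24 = (s + 2)*(s^2 - 7*s + 12) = (s - 4)*(s + 2)*(s - 3)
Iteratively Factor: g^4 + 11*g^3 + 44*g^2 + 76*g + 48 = (g + 3)*(g^3 + 8*g^2 + 20*g + 16) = (g + 3)*(g + 4)*(g^2 + 4*g + 4) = (g + 2)*(g + 3)*(g + 4)*(g + 2)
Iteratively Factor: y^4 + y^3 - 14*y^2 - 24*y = (y)*(y^3 + y^2 - 14*y - 24) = y*(y - 4)*(y^2 + 5*y + 6) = y*(y - 4)*(y + 2)*(y + 3)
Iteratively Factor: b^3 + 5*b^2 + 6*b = (b + 2)*(b^2 + 3*b) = (b + 2)*(b + 3)*(b)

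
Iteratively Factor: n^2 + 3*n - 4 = (n - 1)*(n + 4)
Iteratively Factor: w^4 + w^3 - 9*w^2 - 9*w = (w - 3)*(w^3 + 4*w^2 + 3*w) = (w - 3)*(w + 3)*(w^2 + w) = w*(w - 3)*(w + 3)*(w + 1)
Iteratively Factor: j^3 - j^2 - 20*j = (j - 5)*(j^2 + 4*j) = j*(j - 5)*(j + 4)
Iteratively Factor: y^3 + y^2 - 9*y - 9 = (y + 3)*(y^2 - 2*y - 3) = (y - 3)*(y + 3)*(y + 1)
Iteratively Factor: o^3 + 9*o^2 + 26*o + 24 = (o + 3)*(o^2 + 6*o + 8) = (o + 2)*(o + 3)*(o + 4)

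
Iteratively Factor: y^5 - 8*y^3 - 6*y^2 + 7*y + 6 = (y + 1)*(y^4 - y^3 - 7*y^2 + y + 6) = (y - 3)*(y + 1)*(y^3 + 2*y^2 - y - 2) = (y - 3)*(y + 1)*(y + 2)*(y^2 - 1) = (y - 3)*(y + 1)^2*(y + 2)*(y - 1)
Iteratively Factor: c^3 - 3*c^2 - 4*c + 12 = (c - 2)*(c^2 - c - 6) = (c - 2)*(c + 2)*(c - 3)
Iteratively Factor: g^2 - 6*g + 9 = (g - 3)*(g - 3)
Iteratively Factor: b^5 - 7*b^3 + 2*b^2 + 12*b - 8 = (b + 2)*(b^4 - 2*b^3 - 3*b^2 + 8*b - 4) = (b - 2)*(b + 2)*(b^3 - 3*b + 2) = (b - 2)*(b - 1)*(b + 2)*(b^2 + b - 2) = (b - 2)*(b - 1)^2*(b + 2)*(b + 2)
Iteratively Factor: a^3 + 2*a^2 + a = (a)*(a^2 + 2*a + 1) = a*(a + 1)*(a + 1)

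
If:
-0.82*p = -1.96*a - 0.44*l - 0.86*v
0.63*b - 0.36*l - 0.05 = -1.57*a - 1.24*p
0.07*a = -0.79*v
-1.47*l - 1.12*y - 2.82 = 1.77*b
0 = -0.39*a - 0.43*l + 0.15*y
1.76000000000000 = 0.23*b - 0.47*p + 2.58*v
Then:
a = -0.38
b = 3.59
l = -1.72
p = -1.80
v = 0.03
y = -5.93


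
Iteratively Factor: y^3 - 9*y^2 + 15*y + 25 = (y + 1)*(y^2 - 10*y + 25) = (y - 5)*(y + 1)*(y - 5)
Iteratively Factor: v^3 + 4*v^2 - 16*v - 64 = (v + 4)*(v^2 - 16) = (v - 4)*(v + 4)*(v + 4)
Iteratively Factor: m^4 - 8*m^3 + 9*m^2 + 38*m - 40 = (m - 5)*(m^3 - 3*m^2 - 6*m + 8) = (m - 5)*(m + 2)*(m^2 - 5*m + 4) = (m - 5)*(m - 4)*(m + 2)*(m - 1)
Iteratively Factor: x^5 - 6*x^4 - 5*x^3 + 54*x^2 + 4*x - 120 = (x - 3)*(x^4 - 3*x^3 - 14*x^2 + 12*x + 40) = (x - 3)*(x - 2)*(x^3 - x^2 - 16*x - 20) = (x - 5)*(x - 3)*(x - 2)*(x^2 + 4*x + 4) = (x - 5)*(x - 3)*(x - 2)*(x + 2)*(x + 2)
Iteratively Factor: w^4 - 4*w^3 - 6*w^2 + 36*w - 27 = (w - 1)*(w^3 - 3*w^2 - 9*w + 27) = (w - 1)*(w + 3)*(w^2 - 6*w + 9) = (w - 3)*(w - 1)*(w + 3)*(w - 3)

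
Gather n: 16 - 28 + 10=-2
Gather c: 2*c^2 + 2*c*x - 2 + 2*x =2*c^2 + 2*c*x + 2*x - 2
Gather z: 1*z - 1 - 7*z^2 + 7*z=-7*z^2 + 8*z - 1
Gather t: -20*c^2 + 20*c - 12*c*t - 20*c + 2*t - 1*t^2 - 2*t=-20*c^2 - 12*c*t - t^2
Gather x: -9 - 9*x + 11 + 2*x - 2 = -7*x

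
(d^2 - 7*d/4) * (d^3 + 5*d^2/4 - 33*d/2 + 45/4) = d^5 - d^4/2 - 299*d^3/16 + 321*d^2/8 - 315*d/16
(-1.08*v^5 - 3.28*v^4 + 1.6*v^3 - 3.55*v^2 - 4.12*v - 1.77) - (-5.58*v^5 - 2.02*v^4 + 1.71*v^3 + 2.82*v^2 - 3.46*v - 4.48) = 4.5*v^5 - 1.26*v^4 - 0.11*v^3 - 6.37*v^2 - 0.66*v + 2.71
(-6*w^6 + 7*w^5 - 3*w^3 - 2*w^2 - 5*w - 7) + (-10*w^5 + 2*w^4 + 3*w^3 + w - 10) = -6*w^6 - 3*w^5 + 2*w^4 - 2*w^2 - 4*w - 17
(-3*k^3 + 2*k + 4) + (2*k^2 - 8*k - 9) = -3*k^3 + 2*k^2 - 6*k - 5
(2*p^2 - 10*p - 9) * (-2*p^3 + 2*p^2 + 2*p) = -4*p^5 + 24*p^4 + 2*p^3 - 38*p^2 - 18*p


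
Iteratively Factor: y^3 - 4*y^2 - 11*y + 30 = (y + 3)*(y^2 - 7*y + 10) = (y - 5)*(y + 3)*(y - 2)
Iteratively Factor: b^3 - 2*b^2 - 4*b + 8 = (b - 2)*(b^2 - 4) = (b - 2)^2*(b + 2)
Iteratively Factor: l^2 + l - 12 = (l + 4)*(l - 3)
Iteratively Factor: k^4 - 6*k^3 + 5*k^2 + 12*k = (k - 3)*(k^3 - 3*k^2 - 4*k) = (k - 3)*(k + 1)*(k^2 - 4*k) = (k - 4)*(k - 3)*(k + 1)*(k)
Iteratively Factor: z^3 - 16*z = (z - 4)*(z^2 + 4*z) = (z - 4)*(z + 4)*(z)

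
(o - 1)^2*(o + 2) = o^3 - 3*o + 2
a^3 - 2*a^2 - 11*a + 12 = (a - 4)*(a - 1)*(a + 3)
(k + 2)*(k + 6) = k^2 + 8*k + 12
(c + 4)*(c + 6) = c^2 + 10*c + 24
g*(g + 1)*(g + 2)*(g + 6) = g^4 + 9*g^3 + 20*g^2 + 12*g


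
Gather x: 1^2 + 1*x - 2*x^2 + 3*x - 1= -2*x^2 + 4*x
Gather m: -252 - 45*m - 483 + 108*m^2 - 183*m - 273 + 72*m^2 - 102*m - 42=180*m^2 - 330*m - 1050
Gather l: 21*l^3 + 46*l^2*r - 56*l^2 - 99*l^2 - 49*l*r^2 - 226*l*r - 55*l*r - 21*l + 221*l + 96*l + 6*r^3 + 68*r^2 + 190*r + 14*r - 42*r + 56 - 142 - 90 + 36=21*l^3 + l^2*(46*r - 155) + l*(-49*r^2 - 281*r + 296) + 6*r^3 + 68*r^2 + 162*r - 140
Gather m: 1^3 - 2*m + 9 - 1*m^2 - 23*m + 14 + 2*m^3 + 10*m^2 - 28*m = 2*m^3 + 9*m^2 - 53*m + 24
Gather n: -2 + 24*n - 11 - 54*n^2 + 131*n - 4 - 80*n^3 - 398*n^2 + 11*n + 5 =-80*n^3 - 452*n^2 + 166*n - 12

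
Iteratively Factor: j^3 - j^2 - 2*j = (j + 1)*(j^2 - 2*j) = (j - 2)*(j + 1)*(j)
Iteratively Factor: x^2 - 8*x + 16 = (x - 4)*(x - 4)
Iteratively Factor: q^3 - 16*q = (q + 4)*(q^2 - 4*q) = q*(q + 4)*(q - 4)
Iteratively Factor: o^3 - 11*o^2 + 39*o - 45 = (o - 3)*(o^2 - 8*o + 15) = (o - 3)^2*(o - 5)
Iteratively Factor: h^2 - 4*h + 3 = (h - 1)*(h - 3)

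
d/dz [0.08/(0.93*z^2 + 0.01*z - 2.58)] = (-0.1488*z - 0.0008)/(0.93*z^2 + 0.01*z - 2.58)^2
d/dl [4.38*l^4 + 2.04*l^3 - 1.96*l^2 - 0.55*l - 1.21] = 17.52*l^3 + 6.12*l^2 - 3.92*l - 0.55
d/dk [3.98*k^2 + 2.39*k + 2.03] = 7.96*k + 2.39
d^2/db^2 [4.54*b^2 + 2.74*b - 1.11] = 9.08000000000000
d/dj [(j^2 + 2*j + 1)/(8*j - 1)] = 2*(4*j^2 - j - 5)/(64*j^2 - 16*j + 1)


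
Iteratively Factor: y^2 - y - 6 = (y + 2)*(y - 3)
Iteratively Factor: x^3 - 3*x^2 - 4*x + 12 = (x + 2)*(x^2 - 5*x + 6) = (x - 3)*(x + 2)*(x - 2)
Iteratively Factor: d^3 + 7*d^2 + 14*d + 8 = (d + 1)*(d^2 + 6*d + 8) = (d + 1)*(d + 4)*(d + 2)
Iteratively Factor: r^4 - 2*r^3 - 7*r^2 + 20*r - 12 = (r - 1)*(r^3 - r^2 - 8*r + 12) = (r - 1)*(r + 3)*(r^2 - 4*r + 4) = (r - 2)*(r - 1)*(r + 3)*(r - 2)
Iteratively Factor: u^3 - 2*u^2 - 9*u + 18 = (u + 3)*(u^2 - 5*u + 6) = (u - 3)*(u + 3)*(u - 2)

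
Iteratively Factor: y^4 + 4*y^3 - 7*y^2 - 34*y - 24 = (y - 3)*(y^3 + 7*y^2 + 14*y + 8) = (y - 3)*(y + 1)*(y^2 + 6*y + 8) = (y - 3)*(y + 1)*(y + 4)*(y + 2)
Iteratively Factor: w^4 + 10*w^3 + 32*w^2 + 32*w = (w + 4)*(w^3 + 6*w^2 + 8*w) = (w + 4)^2*(w^2 + 2*w) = w*(w + 4)^2*(w + 2)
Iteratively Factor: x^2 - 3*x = (x)*(x - 3)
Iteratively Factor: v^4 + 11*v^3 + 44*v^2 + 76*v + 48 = (v + 3)*(v^3 + 8*v^2 + 20*v + 16) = (v + 2)*(v + 3)*(v^2 + 6*v + 8) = (v + 2)*(v + 3)*(v + 4)*(v + 2)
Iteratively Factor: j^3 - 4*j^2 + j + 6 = (j + 1)*(j^2 - 5*j + 6) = (j - 2)*(j + 1)*(j - 3)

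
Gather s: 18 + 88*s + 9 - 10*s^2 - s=-10*s^2 + 87*s + 27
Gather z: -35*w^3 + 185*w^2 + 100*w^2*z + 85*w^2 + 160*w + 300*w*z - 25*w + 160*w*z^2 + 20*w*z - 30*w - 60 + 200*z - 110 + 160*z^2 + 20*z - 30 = -35*w^3 + 270*w^2 + 105*w + z^2*(160*w + 160) + z*(100*w^2 + 320*w + 220) - 200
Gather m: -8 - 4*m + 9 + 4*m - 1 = 0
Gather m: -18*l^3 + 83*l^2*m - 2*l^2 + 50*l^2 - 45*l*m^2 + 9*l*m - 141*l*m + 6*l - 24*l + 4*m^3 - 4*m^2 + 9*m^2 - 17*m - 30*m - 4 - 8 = -18*l^3 + 48*l^2 - 18*l + 4*m^3 + m^2*(5 - 45*l) + m*(83*l^2 - 132*l - 47) - 12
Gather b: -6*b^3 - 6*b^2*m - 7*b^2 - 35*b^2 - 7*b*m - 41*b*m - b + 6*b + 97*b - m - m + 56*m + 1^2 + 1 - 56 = -6*b^3 + b^2*(-6*m - 42) + b*(102 - 48*m) + 54*m - 54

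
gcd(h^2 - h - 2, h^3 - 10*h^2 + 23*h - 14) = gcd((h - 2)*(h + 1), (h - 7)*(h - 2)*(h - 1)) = h - 2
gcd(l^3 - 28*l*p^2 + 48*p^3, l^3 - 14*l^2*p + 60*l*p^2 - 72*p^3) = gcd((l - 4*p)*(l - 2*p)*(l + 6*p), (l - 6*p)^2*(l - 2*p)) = -l + 2*p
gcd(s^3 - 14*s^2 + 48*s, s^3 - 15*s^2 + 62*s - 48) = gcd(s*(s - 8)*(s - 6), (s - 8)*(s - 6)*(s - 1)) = s^2 - 14*s + 48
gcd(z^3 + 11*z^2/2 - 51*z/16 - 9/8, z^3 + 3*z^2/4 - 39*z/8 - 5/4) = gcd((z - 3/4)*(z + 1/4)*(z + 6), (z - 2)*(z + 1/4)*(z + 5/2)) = z + 1/4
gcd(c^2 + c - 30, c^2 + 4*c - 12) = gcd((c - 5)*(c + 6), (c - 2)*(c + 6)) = c + 6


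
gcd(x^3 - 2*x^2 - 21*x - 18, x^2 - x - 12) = x + 3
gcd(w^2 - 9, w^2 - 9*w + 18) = w - 3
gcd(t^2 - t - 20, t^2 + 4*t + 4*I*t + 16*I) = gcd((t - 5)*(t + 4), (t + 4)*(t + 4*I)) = t + 4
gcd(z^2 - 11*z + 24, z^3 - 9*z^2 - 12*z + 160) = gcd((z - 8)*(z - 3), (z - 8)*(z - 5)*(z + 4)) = z - 8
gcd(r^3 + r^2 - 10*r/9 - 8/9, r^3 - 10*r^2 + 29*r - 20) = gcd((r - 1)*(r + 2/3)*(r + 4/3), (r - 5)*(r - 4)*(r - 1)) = r - 1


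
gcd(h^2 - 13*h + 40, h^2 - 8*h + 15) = h - 5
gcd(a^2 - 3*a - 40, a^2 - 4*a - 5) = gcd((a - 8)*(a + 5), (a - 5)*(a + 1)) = 1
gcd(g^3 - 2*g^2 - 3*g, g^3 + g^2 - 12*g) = g^2 - 3*g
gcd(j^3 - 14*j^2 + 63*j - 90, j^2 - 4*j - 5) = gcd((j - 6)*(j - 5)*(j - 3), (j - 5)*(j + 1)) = j - 5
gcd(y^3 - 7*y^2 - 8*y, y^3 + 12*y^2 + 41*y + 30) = y + 1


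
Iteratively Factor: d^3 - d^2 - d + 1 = (d - 1)*(d^2 - 1) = (d - 1)^2*(d + 1)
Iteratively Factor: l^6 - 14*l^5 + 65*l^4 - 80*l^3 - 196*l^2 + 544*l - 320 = (l - 4)*(l^5 - 10*l^4 + 25*l^3 + 20*l^2 - 116*l + 80) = (l - 5)*(l - 4)*(l^4 - 5*l^3 + 20*l - 16) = (l - 5)*(l - 4)*(l - 1)*(l^3 - 4*l^2 - 4*l + 16) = (l - 5)*(l - 4)*(l - 1)*(l + 2)*(l^2 - 6*l + 8) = (l - 5)*(l - 4)*(l - 2)*(l - 1)*(l + 2)*(l - 4)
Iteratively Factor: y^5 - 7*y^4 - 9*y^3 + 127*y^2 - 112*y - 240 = (y - 4)*(y^4 - 3*y^3 - 21*y^2 + 43*y + 60) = (y - 5)*(y - 4)*(y^3 + 2*y^2 - 11*y - 12) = (y - 5)*(y - 4)*(y - 3)*(y^2 + 5*y + 4) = (y - 5)*(y - 4)*(y - 3)*(y + 4)*(y + 1)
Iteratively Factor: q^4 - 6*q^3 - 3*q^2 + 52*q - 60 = (q - 5)*(q^3 - q^2 - 8*q + 12) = (q - 5)*(q - 2)*(q^2 + q - 6) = (q - 5)*(q - 2)^2*(q + 3)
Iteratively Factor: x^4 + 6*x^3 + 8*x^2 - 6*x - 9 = (x + 3)*(x^3 + 3*x^2 - x - 3) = (x - 1)*(x + 3)*(x^2 + 4*x + 3) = (x - 1)*(x + 3)^2*(x + 1)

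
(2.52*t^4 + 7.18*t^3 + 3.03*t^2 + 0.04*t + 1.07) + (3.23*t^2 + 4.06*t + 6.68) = 2.52*t^4 + 7.18*t^3 + 6.26*t^2 + 4.1*t + 7.75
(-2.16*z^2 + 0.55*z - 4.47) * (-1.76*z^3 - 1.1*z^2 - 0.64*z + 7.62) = 3.8016*z^5 + 1.408*z^4 + 8.6446*z^3 - 11.8942*z^2 + 7.0518*z - 34.0614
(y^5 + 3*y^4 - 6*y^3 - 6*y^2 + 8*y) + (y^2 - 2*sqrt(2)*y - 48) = y^5 + 3*y^4 - 6*y^3 - 5*y^2 - 2*sqrt(2)*y + 8*y - 48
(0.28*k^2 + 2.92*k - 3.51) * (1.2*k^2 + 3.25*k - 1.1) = 0.336*k^4 + 4.414*k^3 + 4.97*k^2 - 14.6195*k + 3.861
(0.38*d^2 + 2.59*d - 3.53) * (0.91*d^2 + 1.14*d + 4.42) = 0.3458*d^4 + 2.7901*d^3 + 1.4199*d^2 + 7.4236*d - 15.6026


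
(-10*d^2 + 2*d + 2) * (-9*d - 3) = 90*d^3 + 12*d^2 - 24*d - 6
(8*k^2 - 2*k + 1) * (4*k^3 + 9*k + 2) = 32*k^5 - 8*k^4 + 76*k^3 - 2*k^2 + 5*k + 2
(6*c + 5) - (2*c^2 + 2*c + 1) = -2*c^2 + 4*c + 4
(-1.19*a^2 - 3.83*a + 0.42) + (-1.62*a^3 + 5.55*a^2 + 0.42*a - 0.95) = -1.62*a^3 + 4.36*a^2 - 3.41*a - 0.53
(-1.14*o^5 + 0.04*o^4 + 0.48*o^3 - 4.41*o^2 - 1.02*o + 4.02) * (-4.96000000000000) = 5.6544*o^5 - 0.1984*o^4 - 2.3808*o^3 + 21.8736*o^2 + 5.0592*o - 19.9392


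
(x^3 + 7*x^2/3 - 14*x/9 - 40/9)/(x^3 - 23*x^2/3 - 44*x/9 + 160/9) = (x + 2)/(x - 8)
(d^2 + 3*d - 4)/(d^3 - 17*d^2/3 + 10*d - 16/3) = 3*(d + 4)/(3*d^2 - 14*d + 16)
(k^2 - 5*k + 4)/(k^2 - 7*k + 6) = (k - 4)/(k - 6)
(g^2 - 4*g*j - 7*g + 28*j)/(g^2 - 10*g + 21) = (g - 4*j)/(g - 3)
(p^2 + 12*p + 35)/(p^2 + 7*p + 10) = (p + 7)/(p + 2)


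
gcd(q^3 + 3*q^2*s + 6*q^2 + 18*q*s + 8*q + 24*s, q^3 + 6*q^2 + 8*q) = q^2 + 6*q + 8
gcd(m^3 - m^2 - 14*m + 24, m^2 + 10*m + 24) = m + 4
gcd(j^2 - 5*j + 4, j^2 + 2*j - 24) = j - 4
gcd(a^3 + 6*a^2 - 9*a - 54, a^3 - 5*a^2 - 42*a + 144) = a^2 + 3*a - 18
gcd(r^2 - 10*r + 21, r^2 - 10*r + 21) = r^2 - 10*r + 21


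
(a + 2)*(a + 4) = a^2 + 6*a + 8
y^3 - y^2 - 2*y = y*(y - 2)*(y + 1)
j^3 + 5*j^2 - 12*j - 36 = (j - 3)*(j + 2)*(j + 6)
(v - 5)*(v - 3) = v^2 - 8*v + 15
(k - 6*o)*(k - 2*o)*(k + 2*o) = k^3 - 6*k^2*o - 4*k*o^2 + 24*o^3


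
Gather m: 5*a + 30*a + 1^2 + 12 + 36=35*a + 49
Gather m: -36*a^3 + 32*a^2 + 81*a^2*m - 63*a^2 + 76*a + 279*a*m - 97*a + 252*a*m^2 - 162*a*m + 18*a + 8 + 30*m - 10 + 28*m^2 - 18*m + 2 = -36*a^3 - 31*a^2 - 3*a + m^2*(252*a + 28) + m*(81*a^2 + 117*a + 12)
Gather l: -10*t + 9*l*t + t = 9*l*t - 9*t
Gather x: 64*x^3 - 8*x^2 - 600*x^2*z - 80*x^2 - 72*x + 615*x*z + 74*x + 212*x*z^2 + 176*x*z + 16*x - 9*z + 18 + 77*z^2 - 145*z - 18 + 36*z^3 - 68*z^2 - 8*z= 64*x^3 + x^2*(-600*z - 88) + x*(212*z^2 + 791*z + 18) + 36*z^3 + 9*z^2 - 162*z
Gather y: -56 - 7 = -63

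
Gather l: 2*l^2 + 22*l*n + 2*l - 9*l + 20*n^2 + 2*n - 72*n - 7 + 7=2*l^2 + l*(22*n - 7) + 20*n^2 - 70*n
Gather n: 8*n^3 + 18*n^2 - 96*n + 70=8*n^3 + 18*n^2 - 96*n + 70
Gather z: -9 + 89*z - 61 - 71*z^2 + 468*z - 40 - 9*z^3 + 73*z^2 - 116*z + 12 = -9*z^3 + 2*z^2 + 441*z - 98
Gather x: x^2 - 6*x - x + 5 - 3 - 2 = x^2 - 7*x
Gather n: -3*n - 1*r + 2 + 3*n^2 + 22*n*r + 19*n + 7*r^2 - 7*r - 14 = 3*n^2 + n*(22*r + 16) + 7*r^2 - 8*r - 12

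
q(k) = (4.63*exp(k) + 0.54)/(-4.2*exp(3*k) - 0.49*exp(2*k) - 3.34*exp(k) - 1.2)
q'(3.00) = 0.01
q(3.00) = 0.00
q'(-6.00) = -0.00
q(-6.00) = -0.46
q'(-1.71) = -0.17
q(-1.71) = -0.75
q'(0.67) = 0.38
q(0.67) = -0.23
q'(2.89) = 0.01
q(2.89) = -0.00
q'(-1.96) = -0.17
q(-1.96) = -0.70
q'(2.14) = 0.03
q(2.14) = -0.02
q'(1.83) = 0.05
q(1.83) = -0.03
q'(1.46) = 0.11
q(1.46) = -0.06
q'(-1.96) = -0.17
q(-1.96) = -0.70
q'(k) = (4.63*exp(k) + 0.54)*(12.6*exp(3*k) + 0.98*exp(2*k) + 3.34*exp(k))/(-4.2*exp(3*k) - 0.49*exp(2*k) - 3.34*exp(k) - 1.2)^2 + 4.63*exp(k)/(-4.2*exp(3*k) - 0.49*exp(2*k) - 3.34*exp(k) - 1.2)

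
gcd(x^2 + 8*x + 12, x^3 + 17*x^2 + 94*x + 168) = x + 6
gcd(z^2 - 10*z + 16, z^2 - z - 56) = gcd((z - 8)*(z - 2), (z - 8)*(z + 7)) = z - 8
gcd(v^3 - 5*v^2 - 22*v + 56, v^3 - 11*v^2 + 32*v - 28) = v^2 - 9*v + 14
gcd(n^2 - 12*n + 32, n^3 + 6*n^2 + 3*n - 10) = 1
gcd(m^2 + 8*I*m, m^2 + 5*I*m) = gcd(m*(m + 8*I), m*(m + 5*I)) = m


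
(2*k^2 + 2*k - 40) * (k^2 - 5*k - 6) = 2*k^4 - 8*k^3 - 62*k^2 + 188*k + 240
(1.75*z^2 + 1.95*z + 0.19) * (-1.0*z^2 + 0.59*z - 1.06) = -1.75*z^4 - 0.9175*z^3 - 0.8945*z^2 - 1.9549*z - 0.2014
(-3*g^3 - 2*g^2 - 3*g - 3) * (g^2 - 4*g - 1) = -3*g^5 + 10*g^4 + 8*g^3 + 11*g^2 + 15*g + 3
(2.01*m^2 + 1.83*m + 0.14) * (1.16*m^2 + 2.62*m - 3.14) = 2.3316*m^4 + 7.389*m^3 - 1.3544*m^2 - 5.3794*m - 0.4396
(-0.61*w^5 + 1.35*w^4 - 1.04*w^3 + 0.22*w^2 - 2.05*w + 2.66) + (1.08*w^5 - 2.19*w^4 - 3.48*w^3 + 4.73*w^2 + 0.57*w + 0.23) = 0.47*w^5 - 0.84*w^4 - 4.52*w^3 + 4.95*w^2 - 1.48*w + 2.89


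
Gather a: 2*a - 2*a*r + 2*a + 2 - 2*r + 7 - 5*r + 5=a*(4 - 2*r) - 7*r + 14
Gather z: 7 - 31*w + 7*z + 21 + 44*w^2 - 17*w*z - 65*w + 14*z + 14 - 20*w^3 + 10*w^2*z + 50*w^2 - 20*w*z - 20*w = -20*w^3 + 94*w^2 - 116*w + z*(10*w^2 - 37*w + 21) + 42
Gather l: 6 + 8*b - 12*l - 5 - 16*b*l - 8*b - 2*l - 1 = l*(-16*b - 14)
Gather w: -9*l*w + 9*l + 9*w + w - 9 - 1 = 9*l + w*(10 - 9*l) - 10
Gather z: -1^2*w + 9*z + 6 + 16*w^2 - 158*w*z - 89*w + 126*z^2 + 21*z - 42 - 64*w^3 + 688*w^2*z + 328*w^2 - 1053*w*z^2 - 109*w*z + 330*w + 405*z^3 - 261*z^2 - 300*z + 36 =-64*w^3 + 344*w^2 + 240*w + 405*z^3 + z^2*(-1053*w - 135) + z*(688*w^2 - 267*w - 270)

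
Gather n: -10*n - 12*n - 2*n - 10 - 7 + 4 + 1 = -24*n - 12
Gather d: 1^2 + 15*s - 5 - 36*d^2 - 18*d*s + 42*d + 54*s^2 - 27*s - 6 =-36*d^2 + d*(42 - 18*s) + 54*s^2 - 12*s - 10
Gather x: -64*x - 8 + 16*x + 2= -48*x - 6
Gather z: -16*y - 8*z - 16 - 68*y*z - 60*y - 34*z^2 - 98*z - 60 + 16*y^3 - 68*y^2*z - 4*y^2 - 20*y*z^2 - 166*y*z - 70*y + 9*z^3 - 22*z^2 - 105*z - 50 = 16*y^3 - 4*y^2 - 146*y + 9*z^3 + z^2*(-20*y - 56) + z*(-68*y^2 - 234*y - 211) - 126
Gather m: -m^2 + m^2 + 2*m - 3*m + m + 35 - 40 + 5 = 0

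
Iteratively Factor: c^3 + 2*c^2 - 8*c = (c)*(c^2 + 2*c - 8) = c*(c + 4)*(c - 2)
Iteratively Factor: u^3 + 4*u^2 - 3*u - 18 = (u + 3)*(u^2 + u - 6) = (u + 3)^2*(u - 2)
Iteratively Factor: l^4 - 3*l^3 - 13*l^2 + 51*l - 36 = (l - 1)*(l^3 - 2*l^2 - 15*l + 36) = (l - 1)*(l + 4)*(l^2 - 6*l + 9) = (l - 3)*(l - 1)*(l + 4)*(l - 3)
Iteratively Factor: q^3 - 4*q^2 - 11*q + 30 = (q - 2)*(q^2 - 2*q - 15) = (q - 5)*(q - 2)*(q + 3)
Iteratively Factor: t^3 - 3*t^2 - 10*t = (t - 5)*(t^2 + 2*t) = t*(t - 5)*(t + 2)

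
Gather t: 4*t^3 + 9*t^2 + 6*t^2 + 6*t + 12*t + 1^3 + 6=4*t^3 + 15*t^2 + 18*t + 7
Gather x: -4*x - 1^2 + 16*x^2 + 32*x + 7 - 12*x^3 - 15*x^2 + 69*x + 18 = -12*x^3 + x^2 + 97*x + 24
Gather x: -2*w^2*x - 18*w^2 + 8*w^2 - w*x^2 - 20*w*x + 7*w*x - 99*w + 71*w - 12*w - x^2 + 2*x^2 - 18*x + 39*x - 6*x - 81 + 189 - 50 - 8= -10*w^2 - 40*w + x^2*(1 - w) + x*(-2*w^2 - 13*w + 15) + 50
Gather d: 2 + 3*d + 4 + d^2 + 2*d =d^2 + 5*d + 6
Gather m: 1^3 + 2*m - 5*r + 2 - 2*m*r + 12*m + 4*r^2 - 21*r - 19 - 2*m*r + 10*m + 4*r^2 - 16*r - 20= m*(24 - 4*r) + 8*r^2 - 42*r - 36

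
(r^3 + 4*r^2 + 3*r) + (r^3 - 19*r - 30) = 2*r^3 + 4*r^2 - 16*r - 30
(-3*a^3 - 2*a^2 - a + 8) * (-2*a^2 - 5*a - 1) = 6*a^5 + 19*a^4 + 15*a^3 - 9*a^2 - 39*a - 8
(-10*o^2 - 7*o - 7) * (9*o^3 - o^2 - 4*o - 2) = -90*o^5 - 53*o^4 - 16*o^3 + 55*o^2 + 42*o + 14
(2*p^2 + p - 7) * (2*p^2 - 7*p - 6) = 4*p^4 - 12*p^3 - 33*p^2 + 43*p + 42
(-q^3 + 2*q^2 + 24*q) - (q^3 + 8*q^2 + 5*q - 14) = -2*q^3 - 6*q^2 + 19*q + 14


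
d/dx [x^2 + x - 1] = 2*x + 1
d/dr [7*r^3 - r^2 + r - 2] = 21*r^2 - 2*r + 1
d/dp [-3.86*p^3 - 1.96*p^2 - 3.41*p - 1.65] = -11.58*p^2 - 3.92*p - 3.41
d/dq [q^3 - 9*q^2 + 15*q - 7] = 3*q^2 - 18*q + 15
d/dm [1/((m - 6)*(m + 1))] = (5 - 2*m)/(m^4 - 10*m^3 + 13*m^2 + 60*m + 36)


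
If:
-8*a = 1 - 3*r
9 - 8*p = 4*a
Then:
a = 3*r/8 - 1/8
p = 19/16 - 3*r/16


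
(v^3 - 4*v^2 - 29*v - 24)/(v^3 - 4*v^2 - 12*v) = (-v^3 + 4*v^2 + 29*v + 24)/(v*(-v^2 + 4*v + 12))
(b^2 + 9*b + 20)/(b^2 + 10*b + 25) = (b + 4)/(b + 5)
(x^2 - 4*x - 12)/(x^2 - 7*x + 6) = (x + 2)/(x - 1)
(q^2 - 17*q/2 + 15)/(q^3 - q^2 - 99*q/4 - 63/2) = 2*(2*q - 5)/(4*q^2 + 20*q + 21)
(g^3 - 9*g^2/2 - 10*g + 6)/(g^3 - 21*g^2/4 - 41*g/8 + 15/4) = 4*(g + 2)/(4*g + 5)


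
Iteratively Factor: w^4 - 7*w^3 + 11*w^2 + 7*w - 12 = (w + 1)*(w^3 - 8*w^2 + 19*w - 12) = (w - 1)*(w + 1)*(w^2 - 7*w + 12) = (w - 3)*(w - 1)*(w + 1)*(w - 4)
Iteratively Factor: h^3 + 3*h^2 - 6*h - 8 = (h + 4)*(h^2 - h - 2) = (h - 2)*(h + 4)*(h + 1)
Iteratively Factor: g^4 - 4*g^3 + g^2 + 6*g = (g + 1)*(g^3 - 5*g^2 + 6*g) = (g - 3)*(g + 1)*(g^2 - 2*g) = (g - 3)*(g - 2)*(g + 1)*(g)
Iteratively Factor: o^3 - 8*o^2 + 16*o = (o - 4)*(o^2 - 4*o) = (o - 4)^2*(o)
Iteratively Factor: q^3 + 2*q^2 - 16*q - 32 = (q - 4)*(q^2 + 6*q + 8) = (q - 4)*(q + 2)*(q + 4)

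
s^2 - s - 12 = (s - 4)*(s + 3)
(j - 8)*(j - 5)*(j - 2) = j^3 - 15*j^2 + 66*j - 80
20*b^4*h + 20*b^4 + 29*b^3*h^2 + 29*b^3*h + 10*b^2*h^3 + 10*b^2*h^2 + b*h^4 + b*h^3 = (b + h)*(4*b + h)*(5*b + h)*(b*h + b)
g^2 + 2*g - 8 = (g - 2)*(g + 4)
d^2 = d^2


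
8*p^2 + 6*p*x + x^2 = (2*p + x)*(4*p + x)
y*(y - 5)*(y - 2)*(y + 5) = y^4 - 2*y^3 - 25*y^2 + 50*y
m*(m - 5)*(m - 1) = m^3 - 6*m^2 + 5*m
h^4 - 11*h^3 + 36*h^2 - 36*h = h*(h - 6)*(h - 3)*(h - 2)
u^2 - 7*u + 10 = (u - 5)*(u - 2)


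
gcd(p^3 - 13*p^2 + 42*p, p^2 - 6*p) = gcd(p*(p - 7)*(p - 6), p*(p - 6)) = p^2 - 6*p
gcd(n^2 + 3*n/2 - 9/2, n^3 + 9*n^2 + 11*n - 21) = n + 3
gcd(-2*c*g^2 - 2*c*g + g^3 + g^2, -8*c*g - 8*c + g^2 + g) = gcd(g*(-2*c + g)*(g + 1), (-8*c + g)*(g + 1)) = g + 1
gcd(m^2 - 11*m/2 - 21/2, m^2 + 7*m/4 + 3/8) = m + 3/2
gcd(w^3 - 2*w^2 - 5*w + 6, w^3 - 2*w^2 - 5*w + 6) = w^3 - 2*w^2 - 5*w + 6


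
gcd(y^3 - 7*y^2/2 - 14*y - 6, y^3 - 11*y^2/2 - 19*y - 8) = y^2 + 5*y/2 + 1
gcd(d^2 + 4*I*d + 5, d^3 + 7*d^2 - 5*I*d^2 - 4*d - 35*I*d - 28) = d - I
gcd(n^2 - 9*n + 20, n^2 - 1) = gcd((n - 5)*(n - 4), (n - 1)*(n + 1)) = 1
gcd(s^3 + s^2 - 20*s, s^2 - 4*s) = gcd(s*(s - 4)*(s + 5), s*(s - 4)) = s^2 - 4*s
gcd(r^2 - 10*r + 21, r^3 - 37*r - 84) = r - 7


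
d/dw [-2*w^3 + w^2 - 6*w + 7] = -6*w^2 + 2*w - 6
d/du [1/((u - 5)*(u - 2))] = (7 - 2*u)/(u^4 - 14*u^3 + 69*u^2 - 140*u + 100)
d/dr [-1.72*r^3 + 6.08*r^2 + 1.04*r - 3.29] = -5.16*r^2 + 12.16*r + 1.04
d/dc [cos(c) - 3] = -sin(c)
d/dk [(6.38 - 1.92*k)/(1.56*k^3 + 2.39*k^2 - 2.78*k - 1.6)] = (5.9904*k^3 - 25.2696*k^2 - 30.4964*k + 20.8084)/(2.4336*k^6 + 7.4568*k^5 - 2.9615*k^4 - 18.2804*k^3 + 0.0803999999999983*k^2 + 8.896*k + 2.56)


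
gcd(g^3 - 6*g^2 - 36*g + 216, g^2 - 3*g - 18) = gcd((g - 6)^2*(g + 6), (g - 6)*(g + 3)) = g - 6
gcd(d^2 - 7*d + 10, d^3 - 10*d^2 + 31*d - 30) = d^2 - 7*d + 10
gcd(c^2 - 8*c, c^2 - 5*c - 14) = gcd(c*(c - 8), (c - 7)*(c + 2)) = 1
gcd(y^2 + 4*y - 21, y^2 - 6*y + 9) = y - 3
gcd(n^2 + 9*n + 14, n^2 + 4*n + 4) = n + 2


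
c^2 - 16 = (c - 4)*(c + 4)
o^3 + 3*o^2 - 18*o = o*(o - 3)*(o + 6)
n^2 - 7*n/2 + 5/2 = (n - 5/2)*(n - 1)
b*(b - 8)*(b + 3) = b^3 - 5*b^2 - 24*b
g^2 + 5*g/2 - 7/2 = (g - 1)*(g + 7/2)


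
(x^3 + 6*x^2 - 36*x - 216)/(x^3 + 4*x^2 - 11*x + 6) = (x^2 - 36)/(x^2 - 2*x + 1)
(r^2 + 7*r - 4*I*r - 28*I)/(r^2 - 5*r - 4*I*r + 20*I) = (r + 7)/(r - 5)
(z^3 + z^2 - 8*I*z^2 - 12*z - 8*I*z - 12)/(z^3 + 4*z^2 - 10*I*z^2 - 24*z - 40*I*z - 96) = (z^2 + z*(1 - 2*I) - 2*I)/(z^2 + 4*z*(1 - I) - 16*I)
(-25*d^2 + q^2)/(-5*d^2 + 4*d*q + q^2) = (-5*d + q)/(-d + q)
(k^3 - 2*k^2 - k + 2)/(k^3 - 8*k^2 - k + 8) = (k - 2)/(k - 8)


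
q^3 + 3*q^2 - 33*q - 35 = (q - 5)*(q + 1)*(q + 7)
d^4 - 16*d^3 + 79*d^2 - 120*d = d*(d - 8)*(d - 5)*(d - 3)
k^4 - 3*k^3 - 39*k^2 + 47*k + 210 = (k - 7)*(k - 3)*(k + 2)*(k + 5)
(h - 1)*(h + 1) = h^2 - 1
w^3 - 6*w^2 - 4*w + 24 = (w - 6)*(w - 2)*(w + 2)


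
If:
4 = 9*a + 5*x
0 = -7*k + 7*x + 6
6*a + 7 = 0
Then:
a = -7/6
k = 263/70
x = 29/10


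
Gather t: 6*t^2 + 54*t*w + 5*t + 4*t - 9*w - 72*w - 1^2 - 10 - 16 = 6*t^2 + t*(54*w + 9) - 81*w - 27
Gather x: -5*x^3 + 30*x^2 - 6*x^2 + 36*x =-5*x^3 + 24*x^2 + 36*x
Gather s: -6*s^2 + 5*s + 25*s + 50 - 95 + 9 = -6*s^2 + 30*s - 36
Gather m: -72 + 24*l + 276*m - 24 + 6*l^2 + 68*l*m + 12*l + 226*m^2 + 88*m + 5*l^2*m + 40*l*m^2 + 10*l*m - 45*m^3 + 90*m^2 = 6*l^2 + 36*l - 45*m^3 + m^2*(40*l + 316) + m*(5*l^2 + 78*l + 364) - 96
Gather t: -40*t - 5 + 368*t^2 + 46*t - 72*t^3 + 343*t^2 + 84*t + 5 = -72*t^3 + 711*t^2 + 90*t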